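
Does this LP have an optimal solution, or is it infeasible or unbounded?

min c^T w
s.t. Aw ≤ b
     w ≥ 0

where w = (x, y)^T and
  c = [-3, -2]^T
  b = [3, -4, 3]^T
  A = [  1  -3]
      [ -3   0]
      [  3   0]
One constraint requires 3x ≤ 3, while the constraint -3x ≤ -4 is equivalent to 3x ≥ 4. Together they would need 4 ≤ 3x ≤ 3, which is impossible since 4 > 3. No point satisfies all constraints.

Infeasible — the constraint set is empty.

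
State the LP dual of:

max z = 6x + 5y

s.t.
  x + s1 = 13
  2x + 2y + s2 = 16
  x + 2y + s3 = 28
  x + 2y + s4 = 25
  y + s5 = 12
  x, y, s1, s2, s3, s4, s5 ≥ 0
Minimize: z = 13y1 + 16y2 + 28y3 + 25y4 + 12y5

Subject to:
  C1: -y1 - 2y2 - y3 - y4 ≤ -6
  C2: -2y2 - 2y3 - 2y4 - y5 ≤ -5
  y1, y2, y3, y4, y5 ≥ 0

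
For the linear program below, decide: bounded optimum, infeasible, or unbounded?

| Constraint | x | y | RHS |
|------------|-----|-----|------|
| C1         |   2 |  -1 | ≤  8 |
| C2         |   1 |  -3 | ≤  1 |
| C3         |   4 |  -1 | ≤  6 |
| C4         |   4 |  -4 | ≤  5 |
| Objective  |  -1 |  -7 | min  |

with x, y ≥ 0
Feasible point: (0, 0) satisfies every constraint, so the LP is feasible.
Direction d = (0, 1): for each constraint row a, a·d ≤ 0 —
  (2)(0) + (-1)(1) = -1 ≤ 0
  (1)(0) + (-3)(1) = -3 ≤ 0
  (4)(0) + (-1)(1) = -1 ≤ 0
  (4)(0) + (-4)(1) = -4 ≤ 0
and d ≥ 0, so (0, 0) + t·d stays feasible for every t ≥ 0. Along this ray z = -x - 7y changes by -7 per unit t, so z → −∞.

Unbounded — the objective can decrease without bound over the feasible region.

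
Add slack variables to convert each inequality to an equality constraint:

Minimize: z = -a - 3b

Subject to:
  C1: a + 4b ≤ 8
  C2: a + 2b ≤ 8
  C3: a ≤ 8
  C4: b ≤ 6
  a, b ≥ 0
min z = -a - 3b

s.t.
  a + 4b + s1 = 8
  a + 2b + s2 = 8
  a + s3 = 8
  b + s4 = 6
  a, b, s1, s2, s3, s4 ≥ 0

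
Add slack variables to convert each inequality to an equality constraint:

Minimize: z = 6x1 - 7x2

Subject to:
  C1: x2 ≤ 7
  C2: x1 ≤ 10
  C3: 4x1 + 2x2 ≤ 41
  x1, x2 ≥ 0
min z = 6x1 - 7x2

s.t.
  x2 + s1 = 7
  x1 + s2 = 10
  4x1 + 2x2 + s3 = 41
  x1, x2, s1, s2, s3 ≥ 0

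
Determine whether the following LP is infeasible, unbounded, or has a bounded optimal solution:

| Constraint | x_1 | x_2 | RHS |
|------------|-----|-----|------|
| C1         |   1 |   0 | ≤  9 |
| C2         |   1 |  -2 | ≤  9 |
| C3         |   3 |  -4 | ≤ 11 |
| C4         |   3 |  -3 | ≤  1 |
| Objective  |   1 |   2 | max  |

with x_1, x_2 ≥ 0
Feasible point: (0, 0) satisfies every constraint, so the LP is feasible.
Direction d = (0, 1): for each constraint row a, a·d ≤ 0 —
  (1)(0) + (0)(1) = 0 ≤ 0
  (1)(0) + (-2)(1) = -2 ≤ 0
  (3)(0) + (-4)(1) = -4 ≤ 0
  (3)(0) + (-3)(1) = -3 ≤ 0
and d ≥ 0, so (0, 0) + t·d stays feasible for every t ≥ 0. Along this ray z = x_1 + 2x_2 changes by 2 per unit t, so z → +∞.

Unbounded: there is a feasible ray along which z → +∞.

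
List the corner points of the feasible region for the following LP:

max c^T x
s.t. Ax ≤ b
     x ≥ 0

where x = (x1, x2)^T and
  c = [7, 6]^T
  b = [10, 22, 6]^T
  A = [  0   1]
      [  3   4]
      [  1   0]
Each vertex is the intersection of two constraint boundaries that also satisfies all remaining constraints:
  x1 = 0 and x2 = 0 → (0, 0)
  x1 = 6 and x2 = 0 → (6, 0)
  3x1 + 4x2 = 22 and x1 = 6 → (6, 1)
  3x1 + 4x2 = 22 and x1 = 0 → (0, 5.5)

Vertices: (0, 0), (6, 0), (6, 1), (0, 5.5)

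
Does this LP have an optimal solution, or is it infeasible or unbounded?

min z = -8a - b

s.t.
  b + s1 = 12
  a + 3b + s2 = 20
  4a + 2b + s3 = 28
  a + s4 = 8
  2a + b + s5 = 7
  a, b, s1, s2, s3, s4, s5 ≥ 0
The point (3.5, 0) satisfies every constraint, so the LP is feasible; the constraints give a ≤ 8 and b ≤ 12, which with a, b ≥ 0 keep the feasible region inside a bounded box. A feasible, bounded LP attains a finite optimum at a vertex.

The LP has an optimal solution: (3.5, 0) with z = -28.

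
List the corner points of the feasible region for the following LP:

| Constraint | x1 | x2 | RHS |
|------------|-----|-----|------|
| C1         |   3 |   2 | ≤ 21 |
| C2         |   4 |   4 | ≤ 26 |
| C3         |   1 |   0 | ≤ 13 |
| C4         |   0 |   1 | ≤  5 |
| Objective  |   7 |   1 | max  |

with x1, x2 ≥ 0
Each vertex is the intersection of two constraint boundaries that also satisfies all remaining constraints:
  x1 = 0 and x2 = 0 → (0, 0)
  4x1 + 4x2 = 26 and x2 = 0 → (6.5, 0)
  4x1 + 4x2 = 26 and x2 = 5 → (1.5, 5)
  x2 = 5 and x1 = 0 → (0, 5)

Vertices: (0, 0), (6.5, 0), (1.5, 5), (0, 5)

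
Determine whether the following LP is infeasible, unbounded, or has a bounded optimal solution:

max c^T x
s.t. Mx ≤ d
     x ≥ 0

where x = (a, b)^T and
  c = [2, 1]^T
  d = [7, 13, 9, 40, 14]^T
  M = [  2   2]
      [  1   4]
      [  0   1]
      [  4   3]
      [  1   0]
The point (3.5, 0) satisfies every constraint, so the LP is feasible; the constraints give a ≤ 14 and b ≤ 9, which with a, b ≥ 0 keep the feasible region inside a bounded box. A feasible, bounded LP attains a finite optimum at a vertex.

Feasible with finite optimum z* = 7 at (3.5, 0).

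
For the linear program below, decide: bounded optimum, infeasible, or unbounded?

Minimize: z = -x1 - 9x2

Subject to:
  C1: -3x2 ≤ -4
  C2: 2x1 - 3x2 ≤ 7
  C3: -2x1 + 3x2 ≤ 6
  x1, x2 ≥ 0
Feasible point: (0, 2) satisfies every constraint, so the LP is feasible.
Direction d = (3, 2): for each constraint row a, a·d ≤ 0 —
  (0)(3) + (-3)(2) = -6 ≤ 0
  (2)(3) + (-3)(2) = 0 ≤ 0
  (-2)(3) + (3)(2) = 0 ≤ 0
and d ≥ 0, so (0, 2) + t·d stays feasible for every t ≥ 0. Along this ray z = -x1 - 9x2 changes by -21 per unit t, so z → −∞.

Unbounded: there is a feasible ray along which z → −∞.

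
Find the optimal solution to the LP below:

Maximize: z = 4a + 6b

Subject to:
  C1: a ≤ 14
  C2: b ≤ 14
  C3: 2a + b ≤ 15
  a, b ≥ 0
a = 0.5, b = 14, z = 86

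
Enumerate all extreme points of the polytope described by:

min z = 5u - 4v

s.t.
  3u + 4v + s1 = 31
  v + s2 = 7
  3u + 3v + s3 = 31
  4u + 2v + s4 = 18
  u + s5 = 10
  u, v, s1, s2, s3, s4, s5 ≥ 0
Each vertex is the intersection of two constraint boundaries that also satisfies all remaining constraints:
  u = 0 and v = 0 → (0, 0)
  4u + 2v = 18 and v = 0 → (4.5, 0)
  3u + 4v = 31 and v = 7 → (1, 7)
  v = 7 and u = 0 → (0, 7)

Vertices: (0, 0), (4.5, 0), (1, 7), (0, 7)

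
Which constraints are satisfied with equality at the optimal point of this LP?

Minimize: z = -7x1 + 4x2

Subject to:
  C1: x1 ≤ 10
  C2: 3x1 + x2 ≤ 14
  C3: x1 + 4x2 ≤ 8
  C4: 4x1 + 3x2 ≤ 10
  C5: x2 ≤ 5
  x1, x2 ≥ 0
Optimal: x1 = 2.5, x2 = 0
Binding: C4, x2 ≥ 0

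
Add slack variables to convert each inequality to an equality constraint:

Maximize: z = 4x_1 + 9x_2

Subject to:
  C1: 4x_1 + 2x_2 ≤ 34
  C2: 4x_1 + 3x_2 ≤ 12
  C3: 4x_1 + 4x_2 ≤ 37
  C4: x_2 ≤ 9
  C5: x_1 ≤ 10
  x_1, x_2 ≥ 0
max z = 4x_1 + 9x_2

s.t.
  4x_1 + 2x_2 + s1 = 34
  4x_1 + 3x_2 + s2 = 12
  4x_1 + 4x_2 + s3 = 37
  x_2 + s4 = 9
  x_1 + s5 = 10
  x_1, x_2, s1, s2, s3, s4, s5 ≥ 0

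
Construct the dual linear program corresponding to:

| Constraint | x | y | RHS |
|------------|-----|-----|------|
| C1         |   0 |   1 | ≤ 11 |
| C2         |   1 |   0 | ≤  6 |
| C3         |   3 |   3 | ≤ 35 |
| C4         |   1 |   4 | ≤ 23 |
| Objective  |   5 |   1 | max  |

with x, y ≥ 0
Minimize: z = 11y1 + 6y2 + 35y3 + 23y4

Subject to:
  C1: -y2 - 3y3 - y4 ≤ -5
  C2: -y1 - 3y3 - 4y4 ≤ -1
  y1, y2, y3, y4 ≥ 0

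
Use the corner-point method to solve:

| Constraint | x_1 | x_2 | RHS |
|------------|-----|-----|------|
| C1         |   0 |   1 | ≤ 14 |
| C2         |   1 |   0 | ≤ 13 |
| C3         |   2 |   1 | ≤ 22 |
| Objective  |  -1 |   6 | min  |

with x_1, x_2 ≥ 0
x_1 = 11, x_2 = 0, z = -11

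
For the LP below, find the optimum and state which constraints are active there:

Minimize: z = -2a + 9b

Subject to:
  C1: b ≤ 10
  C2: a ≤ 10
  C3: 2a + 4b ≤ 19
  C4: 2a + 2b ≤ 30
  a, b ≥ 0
Optimal: a = 9.5, b = 0
Slack at optimum:
  C1: slack = 10
  C2: slack = 0.5
  C3: slack = 0 (binding)
  C4: slack = 11
  a ≥ 0: a = 9.5
  b ≥ 0: b = 0 (binding)
Binding constraints: C3, b ≥ 0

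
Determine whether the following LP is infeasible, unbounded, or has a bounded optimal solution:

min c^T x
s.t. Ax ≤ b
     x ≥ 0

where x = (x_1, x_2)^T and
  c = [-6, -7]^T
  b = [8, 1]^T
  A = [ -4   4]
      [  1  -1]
Feasible point: (0, 0) satisfies every constraint, so the LP is feasible.
Direction d = (1, 1): for each constraint row a, a·d ≤ 0 —
  (-4)(1) + (4)(1) = 0 ≤ 0
  (1)(1) + (-1)(1) = 0 ≤ 0
and d ≥ 0, so (0, 0) + t·d stays feasible for every t ≥ 0. Along this ray z = -6x_1 - 7x_2 changes by -13 per unit t, so z → −∞.

Unbounded — the objective can decrease without bound over the feasible region.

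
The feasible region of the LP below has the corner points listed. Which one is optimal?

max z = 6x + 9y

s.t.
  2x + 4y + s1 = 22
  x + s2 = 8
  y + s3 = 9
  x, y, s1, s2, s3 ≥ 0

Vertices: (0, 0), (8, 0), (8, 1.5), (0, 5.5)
Evaluating z = 6x + 9y at each vertex:
  (0, 0): z = 0
  (8, 0): z = 48
  (8, 1.5): z = 61.5
  (0, 5.5): z = 49.5

The largest value is z = 61.5, attained at (8, 1.5).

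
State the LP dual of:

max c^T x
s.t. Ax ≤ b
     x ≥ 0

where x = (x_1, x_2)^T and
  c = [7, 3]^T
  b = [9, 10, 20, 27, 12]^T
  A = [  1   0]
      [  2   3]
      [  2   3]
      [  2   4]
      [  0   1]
Minimize: z = 9y1 + 10y2 + 20y3 + 27y4 + 12y5

Subject to:
  C1: -y1 - 2y2 - 2y3 - 2y4 ≤ -7
  C2: -3y2 - 3y3 - 4y4 - y5 ≤ -3
  y1, y2, y3, y4, y5 ≥ 0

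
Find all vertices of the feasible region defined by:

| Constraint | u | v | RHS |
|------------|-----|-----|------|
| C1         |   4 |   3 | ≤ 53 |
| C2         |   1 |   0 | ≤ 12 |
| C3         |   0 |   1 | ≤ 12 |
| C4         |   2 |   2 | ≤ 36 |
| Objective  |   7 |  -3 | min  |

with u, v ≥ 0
Each vertex is the intersection of two constraint boundaries that also satisfies all remaining constraints:
  u = 0 and v = 0 → (0, 0)
  u = 12 and v = 0 → (12, 0)
  4u + 3v = 53 and u = 12 → (12, 1.667)
  4u + 3v = 53 and v = 12 → (4.25, 12)
  v = 12 and u = 0 → (0, 12)

Vertices: (0, 0), (12, 0), (12, 1.667), (4.25, 12), (0, 12)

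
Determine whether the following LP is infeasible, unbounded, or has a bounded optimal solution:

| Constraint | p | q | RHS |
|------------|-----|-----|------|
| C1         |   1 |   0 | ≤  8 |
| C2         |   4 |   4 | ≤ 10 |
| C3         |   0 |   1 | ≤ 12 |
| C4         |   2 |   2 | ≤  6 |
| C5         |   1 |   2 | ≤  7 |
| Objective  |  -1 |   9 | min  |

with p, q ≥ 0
The point (2.5, 0) satisfies every constraint, so the LP is feasible; the constraints give p ≤ 8 and q ≤ 12, which with p, q ≥ 0 keep the feasible region inside a bounded box. A feasible, bounded LP attains a finite optimum at a vertex.

Feasible with finite optimum z* = -2.5 at (2.5, 0).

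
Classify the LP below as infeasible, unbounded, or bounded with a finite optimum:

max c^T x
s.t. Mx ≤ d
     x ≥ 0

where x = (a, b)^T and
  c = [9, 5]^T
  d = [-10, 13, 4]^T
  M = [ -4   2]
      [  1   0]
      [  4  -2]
One constraint requires 4a - 2b ≤ 4, while the constraint -4a + 2b ≤ -10 is equivalent to 4a - 2b ≥ 10. Together they would need 10 ≤ 4a - 2b ≤ 4, which is impossible since 10 > 4. No point satisfies all constraints.

Infeasible — the constraint set is empty.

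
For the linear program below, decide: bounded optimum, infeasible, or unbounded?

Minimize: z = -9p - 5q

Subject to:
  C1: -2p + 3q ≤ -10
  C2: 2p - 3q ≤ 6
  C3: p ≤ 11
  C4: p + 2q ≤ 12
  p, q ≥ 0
C2 requires 2p - 3q ≤ 6, while C1 (-2p + 3q ≤ -10) is equivalent to 2p - 3q ≥ 10. Together they would need 10 ≤ 2p - 3q ≤ 6, which is impossible since 10 > 6. No point satisfies all constraints.

The feasible region is empty; the LP is infeasible.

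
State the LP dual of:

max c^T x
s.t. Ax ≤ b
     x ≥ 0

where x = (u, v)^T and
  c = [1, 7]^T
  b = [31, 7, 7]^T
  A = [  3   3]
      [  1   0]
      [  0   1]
Minimize: z = 31y1 + 7y2 + 7y3

Subject to:
  C1: -3y1 - y2 ≤ -1
  C2: -3y1 - y3 ≤ -7
  y1, y2, y3 ≥ 0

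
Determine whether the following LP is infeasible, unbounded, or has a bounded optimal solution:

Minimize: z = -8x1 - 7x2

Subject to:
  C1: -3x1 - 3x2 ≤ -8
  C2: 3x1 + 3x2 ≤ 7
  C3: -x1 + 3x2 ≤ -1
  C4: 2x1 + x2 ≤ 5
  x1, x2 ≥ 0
C2 requires 3x1 + 3x2 ≤ 7, while C1 (-3x1 - 3x2 ≤ -8) is equivalent to 3x1 + 3x2 ≥ 8. Together they would need 8 ≤ 3x1 + 3x2 ≤ 7, which is impossible since 8 > 7. No point satisfies all constraints.

Infeasible: no point satisfies all constraints simultaneously.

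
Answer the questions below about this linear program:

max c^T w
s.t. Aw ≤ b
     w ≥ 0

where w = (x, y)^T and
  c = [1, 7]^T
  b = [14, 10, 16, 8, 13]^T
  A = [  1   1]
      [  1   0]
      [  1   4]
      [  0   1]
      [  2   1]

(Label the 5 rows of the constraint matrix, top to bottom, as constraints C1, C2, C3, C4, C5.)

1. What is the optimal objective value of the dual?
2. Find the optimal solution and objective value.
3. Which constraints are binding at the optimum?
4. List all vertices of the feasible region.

1. 28 (by strong duality, equal to the primal optimum)
2. x = 0, y = 4, z = 28
3. C3, x ≥ 0
4. (0, 0), (6.5, 0), (5.143, 2.714), (0, 4)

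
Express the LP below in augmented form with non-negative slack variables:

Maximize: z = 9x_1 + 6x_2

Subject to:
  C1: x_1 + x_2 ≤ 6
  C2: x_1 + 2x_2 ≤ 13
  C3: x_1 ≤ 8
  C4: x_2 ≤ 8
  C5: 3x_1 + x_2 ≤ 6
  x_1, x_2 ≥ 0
max z = 9x_1 + 6x_2

s.t.
  x_1 + x_2 + s1 = 6
  x_1 + 2x_2 + s2 = 13
  x_1 + s3 = 8
  x_2 + s4 = 8
  3x_1 + x_2 + s5 = 6
  x_1, x_2, s1, s2, s3, s4, s5 ≥ 0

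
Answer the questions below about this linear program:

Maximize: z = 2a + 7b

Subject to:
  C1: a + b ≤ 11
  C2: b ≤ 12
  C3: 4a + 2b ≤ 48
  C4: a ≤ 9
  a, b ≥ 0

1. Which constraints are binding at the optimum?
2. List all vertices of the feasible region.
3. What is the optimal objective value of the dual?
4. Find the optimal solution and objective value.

1. C1, a ≥ 0
2. (0, 0), (9, 0), (9, 2), (0, 11)
3. 77 (by strong duality, equal to the primal optimum)
4. a = 0, b = 11, z = 77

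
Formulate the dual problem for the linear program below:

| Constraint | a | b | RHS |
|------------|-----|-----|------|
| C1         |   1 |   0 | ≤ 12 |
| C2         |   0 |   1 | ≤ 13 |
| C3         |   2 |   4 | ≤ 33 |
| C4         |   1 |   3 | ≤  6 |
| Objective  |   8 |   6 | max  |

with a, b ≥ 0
Minimize: z = 12y1 + 13y2 + 33y3 + 6y4

Subject to:
  C1: -y1 - 2y3 - y4 ≤ -8
  C2: -y2 - 4y3 - 3y4 ≤ -6
  y1, y2, y3, y4 ≥ 0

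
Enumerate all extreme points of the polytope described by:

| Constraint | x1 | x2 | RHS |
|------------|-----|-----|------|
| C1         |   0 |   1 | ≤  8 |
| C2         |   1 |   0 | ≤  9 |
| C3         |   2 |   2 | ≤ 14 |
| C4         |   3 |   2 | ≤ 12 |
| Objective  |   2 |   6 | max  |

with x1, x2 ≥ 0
Each vertex is the intersection of two constraint boundaries that also satisfies all remaining constraints:
  x1 = 0 and x2 = 0 → (0, 0)
  3x1 + 2x2 = 12 and x2 = 0 → (4, 0)
  3x1 + 2x2 = 12 and x1 = 0 → (0, 6)

Vertices: (0, 0), (4, 0), (0, 6)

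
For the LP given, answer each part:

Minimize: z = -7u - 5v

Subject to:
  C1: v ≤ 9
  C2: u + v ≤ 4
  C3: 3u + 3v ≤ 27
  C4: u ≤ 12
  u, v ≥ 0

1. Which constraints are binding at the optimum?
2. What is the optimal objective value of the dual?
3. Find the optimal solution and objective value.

1. C2, v ≥ 0
2. -28 (by strong duality, equal to the primal optimum)
3. u = 4, v = 0, z = -28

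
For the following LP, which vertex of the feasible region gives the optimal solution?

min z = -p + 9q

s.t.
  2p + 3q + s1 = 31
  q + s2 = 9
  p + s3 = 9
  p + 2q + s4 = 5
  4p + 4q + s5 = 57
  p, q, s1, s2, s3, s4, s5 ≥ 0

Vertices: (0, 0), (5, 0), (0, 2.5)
Evaluating z = -p + 9q at each vertex:
  (0, 0): z = 0
  (5, 0): z = -5
  (0, 2.5): z = 22.5

The smallest value is z = -5, attained at (5, 0).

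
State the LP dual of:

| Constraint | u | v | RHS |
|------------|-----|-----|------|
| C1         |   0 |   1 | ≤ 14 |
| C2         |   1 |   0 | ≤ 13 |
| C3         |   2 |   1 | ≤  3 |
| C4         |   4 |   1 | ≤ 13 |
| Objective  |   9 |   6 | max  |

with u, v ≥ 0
Minimize: z = 14y1 + 13y2 + 3y3 + 13y4

Subject to:
  C1: -y2 - 2y3 - 4y4 ≤ -9
  C2: -y1 - y3 - y4 ≤ -6
  y1, y2, y3, y4 ≥ 0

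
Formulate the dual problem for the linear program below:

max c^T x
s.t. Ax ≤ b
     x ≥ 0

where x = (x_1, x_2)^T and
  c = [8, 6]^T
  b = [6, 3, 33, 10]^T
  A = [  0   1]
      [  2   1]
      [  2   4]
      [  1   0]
Minimize: z = 6y1 + 3y2 + 33y3 + 10y4

Subject to:
  C1: -2y2 - 2y3 - y4 ≤ -8
  C2: -y1 - y2 - 4y3 ≤ -6
  y1, y2, y3, y4 ≥ 0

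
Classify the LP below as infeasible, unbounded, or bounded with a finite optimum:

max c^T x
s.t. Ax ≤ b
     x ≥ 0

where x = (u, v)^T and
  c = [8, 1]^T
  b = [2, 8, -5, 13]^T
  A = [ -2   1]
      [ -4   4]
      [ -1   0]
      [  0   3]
Feasible point: (5, 0) satisfies every constraint, so the LP is feasible.
Direction d = (1, 0): for each constraint row a, a·d ≤ 0 —
  (-2)(1) + (1)(0) = -2 ≤ 0
  (-4)(1) + (4)(0) = -4 ≤ 0
  (-1)(1) + (0)(0) = -1 ≤ 0
  (0)(1) + (3)(0) = 0 ≤ 0
and d ≥ 0, so (5, 0) + t·d stays feasible for every t ≥ 0. Along this ray z = 8u + v changes by 8 per unit t, so z → +∞.

The LP is unbounded; z can be made arbitrarily large.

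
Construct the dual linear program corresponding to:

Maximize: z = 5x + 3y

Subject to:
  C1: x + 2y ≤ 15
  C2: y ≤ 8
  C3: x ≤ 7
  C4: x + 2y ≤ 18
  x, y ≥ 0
Minimize: z = 15y1 + 8y2 + 7y3 + 18y4

Subject to:
  C1: -y1 - y3 - y4 ≤ -5
  C2: -2y1 - y2 - 2y4 ≤ -3
  y1, y2, y3, y4 ≥ 0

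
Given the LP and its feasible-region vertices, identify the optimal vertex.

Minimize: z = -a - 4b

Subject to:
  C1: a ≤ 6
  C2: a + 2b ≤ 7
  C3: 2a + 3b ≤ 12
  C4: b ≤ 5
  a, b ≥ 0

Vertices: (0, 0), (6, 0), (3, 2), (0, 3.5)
Evaluating z = -a - 4b at each vertex:
  (0, 0): z = 0
  (6, 0): z = -6
  (3, 2): z = -11
  (0, 3.5): z = -14

The smallest value is z = -14, attained at (0, 3.5).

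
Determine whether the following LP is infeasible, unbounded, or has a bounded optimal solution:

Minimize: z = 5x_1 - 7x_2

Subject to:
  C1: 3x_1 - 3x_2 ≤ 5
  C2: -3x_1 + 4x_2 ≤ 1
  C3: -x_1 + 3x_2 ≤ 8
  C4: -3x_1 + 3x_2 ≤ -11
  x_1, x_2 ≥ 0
C1 requires 3x_1 - 3x_2 ≤ 5, while C4 (-3x_1 + 3x_2 ≤ -11) is equivalent to 3x_1 - 3x_2 ≥ 11. Together they would need 11 ≤ 3x_1 - 3x_2 ≤ 5, which is impossible since 11 > 5. No point satisfies all constraints.

Infeasible: no point satisfies all constraints simultaneously.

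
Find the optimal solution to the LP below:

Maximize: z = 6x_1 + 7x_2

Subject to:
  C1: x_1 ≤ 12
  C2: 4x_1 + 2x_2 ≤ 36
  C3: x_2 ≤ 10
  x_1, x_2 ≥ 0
Each vertex is the intersection of two constraint boundaries that also satisfies all remaining constraints:
  x_1 = 0 and x_2 = 0 → (0, 0)
  4x_1 + 2x_2 = 36 and x_2 = 0 → (9, 0)
  4x_1 + 2x_2 = 36 and x_2 = 10 → (4, 10)
  x_2 = 10 and x_1 = 0 → (0, 10)

Evaluating z = 6x_1 + 7x_2 at each vertex:
  (0, 0): z = 0
  (9, 0): z = 54
  (4, 10): z = 94
  (0, 10): z = 70

The maximum is at (4, 10) with z = 94.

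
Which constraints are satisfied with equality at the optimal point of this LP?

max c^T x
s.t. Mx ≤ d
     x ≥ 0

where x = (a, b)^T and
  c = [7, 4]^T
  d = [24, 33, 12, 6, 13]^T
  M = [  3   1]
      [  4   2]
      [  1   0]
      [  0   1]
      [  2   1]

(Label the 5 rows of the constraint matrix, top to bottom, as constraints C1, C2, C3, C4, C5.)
Optimal: a = 3.5, b = 6
Binding: C4, C5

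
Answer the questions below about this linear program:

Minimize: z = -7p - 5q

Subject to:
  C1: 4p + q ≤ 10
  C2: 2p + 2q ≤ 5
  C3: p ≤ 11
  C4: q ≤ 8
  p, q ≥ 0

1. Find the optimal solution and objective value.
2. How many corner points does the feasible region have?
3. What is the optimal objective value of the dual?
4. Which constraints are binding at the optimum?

1. p = 2.5, q = 0, z = -17.5
2. 3
3. -17.5 (by strong duality, equal to the primal optimum)
4. C1, C2, q ≥ 0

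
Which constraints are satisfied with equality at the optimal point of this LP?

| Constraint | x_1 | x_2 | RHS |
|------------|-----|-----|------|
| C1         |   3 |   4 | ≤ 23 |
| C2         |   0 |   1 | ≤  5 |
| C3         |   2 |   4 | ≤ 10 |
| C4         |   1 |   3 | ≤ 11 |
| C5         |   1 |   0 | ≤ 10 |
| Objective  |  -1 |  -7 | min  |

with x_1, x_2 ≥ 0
Optimal: x_1 = 0, x_2 = 2.5
Slack at optimum:
  C1: slack = 13
  C2: slack = 2.5
  C3: slack = 0 (binding)
  C4: slack = 3.5
  C5: slack = 10
  x_1 ≥ 0: x_1 = 0 (binding)
  x_2 ≥ 0: x_2 = 2.5
Binding constraints: C3, x_1 ≥ 0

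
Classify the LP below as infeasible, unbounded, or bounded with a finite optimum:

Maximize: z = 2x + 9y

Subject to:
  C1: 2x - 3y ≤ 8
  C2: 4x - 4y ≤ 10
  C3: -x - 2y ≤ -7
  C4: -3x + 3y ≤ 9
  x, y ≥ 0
Feasible point: (1, 3) satisfies every constraint, so the LP is feasible.
Direction d = (1, 1): for each constraint row a, a·d ≤ 0 —
  (2)(1) + (-3)(1) = -1 ≤ 0
  (4)(1) + (-4)(1) = 0 ≤ 0
  (-1)(1) + (-2)(1) = -3 ≤ 0
  (-3)(1) + (3)(1) = 0 ≤ 0
and d ≥ 0, so (1, 3) + t·d stays feasible for every t ≥ 0. Along this ray z = 2x + 9y changes by 11 per unit t, so z → +∞.

The LP is unbounded; z can be made arbitrarily large.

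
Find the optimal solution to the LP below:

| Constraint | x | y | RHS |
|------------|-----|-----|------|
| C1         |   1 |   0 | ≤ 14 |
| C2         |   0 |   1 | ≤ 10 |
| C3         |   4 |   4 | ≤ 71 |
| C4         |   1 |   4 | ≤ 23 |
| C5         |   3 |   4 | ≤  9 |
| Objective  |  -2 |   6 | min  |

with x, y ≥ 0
Each vertex is the intersection of two constraint boundaries that also satisfies all remaining constraints:
  x = 0 and y = 0 → (0, 0)
  3x + 4y = 9 and y = 0 → (3, 0)
  3x + 4y = 9 and x = 0 → (0, 2.25)

Evaluating z = -2x + 6y at each vertex:
  (0, 0): z = 0
  (3, 0): z = -6
  (0, 2.25): z = 13.5

The minimum is at (3, 0) with z = -6.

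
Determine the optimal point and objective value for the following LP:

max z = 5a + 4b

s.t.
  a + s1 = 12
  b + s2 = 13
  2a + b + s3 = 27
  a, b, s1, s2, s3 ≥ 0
Each vertex is the intersection of two constraint boundaries that also satisfies all remaining constraints:
  a = 0 and b = 0 → (0, 0)
  a = 12 and b = 0 → (12, 0)
  a = 12 and 2a + b = 27 → (12, 3)
  b = 13 and 2a + b = 27 → (7, 13)
  b = 13 and a = 0 → (0, 13)

Evaluating z = 5a + 4b at each vertex:
  (0, 0): z = 0
  (12, 0): z = 60
  (12, 3): z = 72
  (7, 13): z = 87
  (0, 13): z = 52

The maximum is at (7, 13) with z = 87.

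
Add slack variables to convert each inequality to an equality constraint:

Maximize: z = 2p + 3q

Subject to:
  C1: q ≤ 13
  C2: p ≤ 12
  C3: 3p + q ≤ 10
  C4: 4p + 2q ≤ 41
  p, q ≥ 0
max z = 2p + 3q

s.t.
  q + s1 = 13
  p + s2 = 12
  3p + q + s3 = 10
  4p + 2q + s4 = 41
  p, q, s1, s2, s3, s4 ≥ 0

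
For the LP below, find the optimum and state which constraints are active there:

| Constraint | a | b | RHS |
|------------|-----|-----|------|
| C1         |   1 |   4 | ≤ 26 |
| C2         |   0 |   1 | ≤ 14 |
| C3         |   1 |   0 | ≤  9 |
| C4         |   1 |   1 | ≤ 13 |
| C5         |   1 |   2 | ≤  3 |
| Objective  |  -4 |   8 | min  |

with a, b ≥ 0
Optimal: a = 3, b = 0
Binding: C5, b ≥ 0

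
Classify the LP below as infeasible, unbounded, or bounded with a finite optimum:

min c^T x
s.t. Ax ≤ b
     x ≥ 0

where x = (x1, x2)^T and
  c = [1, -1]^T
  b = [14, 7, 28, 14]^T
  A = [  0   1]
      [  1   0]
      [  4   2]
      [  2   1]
The point (0, 14) satisfies every constraint, so the LP is feasible; the constraints give x1 ≤ 7 and x2 ≤ 14, which with x1, x2 ≥ 0 keep the feasible region inside a bounded box. A feasible, bounded LP attains a finite optimum at a vertex.

Evaluating z = x1 - x2 at each vertex:
  (0, 0): z = 0
  (7, 0): z = 7
  (0, 14): z = -14

Bounded optimum: z* = -14 at (0, 14).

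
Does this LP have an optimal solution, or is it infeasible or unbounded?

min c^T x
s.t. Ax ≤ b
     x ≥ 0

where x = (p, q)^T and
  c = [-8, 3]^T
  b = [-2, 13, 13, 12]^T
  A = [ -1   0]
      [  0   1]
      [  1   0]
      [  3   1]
The point (4, 0) satisfies every constraint, so the LP is feasible; the constraints give p ≤ 13 and q ≤ 13, which with p, q ≥ 0 keep the feasible region inside a bounded box. A feasible, bounded LP attains a finite optimum at a vertex.

Evaluating z = -8p + 3q at each vertex:
  (2, 0): z = -16
  (4, 0): z = -32
  (2, 6): z = 2

Feasible with finite optimum z* = -32 at (4, 0).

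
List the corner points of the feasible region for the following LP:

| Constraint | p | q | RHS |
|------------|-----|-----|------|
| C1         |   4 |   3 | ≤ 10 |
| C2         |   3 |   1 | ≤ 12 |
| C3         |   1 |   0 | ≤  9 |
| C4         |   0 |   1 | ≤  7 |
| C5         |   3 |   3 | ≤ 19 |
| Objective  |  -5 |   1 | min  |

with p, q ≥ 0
Each vertex is the intersection of two constraint boundaries that also satisfies all remaining constraints:
  p = 0 and q = 0 → (0, 0)
  4p + 3q = 10 and q = 0 → (2.5, 0)
  4p + 3q = 10 and p = 0 → (0, 3.333)

Vertices: (0, 0), (2.5, 0), (0, 3.333)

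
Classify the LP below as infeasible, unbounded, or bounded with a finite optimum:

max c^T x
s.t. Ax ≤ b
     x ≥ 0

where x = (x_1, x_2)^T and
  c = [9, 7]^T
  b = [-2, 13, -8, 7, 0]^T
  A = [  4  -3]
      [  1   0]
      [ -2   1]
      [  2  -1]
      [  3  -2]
One constraint requires 2x_1 - x_2 ≤ 7, while the constraint -2x_1 + x_2 ≤ -8 is equivalent to 2x_1 - x_2 ≥ 8. Together they would need 8 ≤ 2x_1 - x_2 ≤ 7, which is impossible since 8 > 7. No point satisfies all constraints.

Infeasible: no point satisfies all constraints simultaneously.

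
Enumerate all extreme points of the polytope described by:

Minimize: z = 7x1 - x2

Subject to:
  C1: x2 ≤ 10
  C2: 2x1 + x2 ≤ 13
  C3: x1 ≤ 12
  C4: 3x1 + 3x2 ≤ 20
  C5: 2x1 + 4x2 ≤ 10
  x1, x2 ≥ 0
Each vertex is the intersection of two constraint boundaries that also satisfies all remaining constraints:
  x1 = 0 and x2 = 0 → (0, 0)
  2x1 + 4x2 = 10 and x2 = 0 → (5, 0)
  2x1 + 4x2 = 10 and x1 = 0 → (0, 2.5)

Vertices: (0, 0), (5, 0), (0, 2.5)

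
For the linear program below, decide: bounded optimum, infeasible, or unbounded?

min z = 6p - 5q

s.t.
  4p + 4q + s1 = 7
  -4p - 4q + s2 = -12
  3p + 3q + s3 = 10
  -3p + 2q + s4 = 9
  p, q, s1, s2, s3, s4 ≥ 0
The row 4p + 4q + s1 = 7 with s1 ≥ 0 requires 4p + 4q ≤ 7, while the row -4p - 4q + s2 = -12 with s2 ≥ 0 is equivalent to 4p + 4q ≥ 12. Together they would need 12 ≤ 4p + 4q ≤ 7, which is impossible since 12 > 7. No point satisfies all constraints.

The feasible region is empty; the LP is infeasible.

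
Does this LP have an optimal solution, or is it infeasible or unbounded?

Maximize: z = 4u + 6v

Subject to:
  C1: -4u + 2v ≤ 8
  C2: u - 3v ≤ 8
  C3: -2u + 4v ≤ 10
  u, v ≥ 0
Feasible point: (0, 0) satisfies every constraint, so the LP is feasible.
Direction d = (3, 1): for each constraint row a, a·d ≤ 0 —
  (-4)(3) + (2)(1) = -10 ≤ 0
  (1)(3) + (-3)(1) = 0 ≤ 0
  (-2)(3) + (4)(1) = -2 ≤ 0
and d ≥ 0, so (0, 0) + t·d stays feasible for every t ≥ 0. Along this ray z = 4u + 6v changes by 18 per unit t, so z → +∞.

Unbounded: there is a feasible ray along which z → +∞.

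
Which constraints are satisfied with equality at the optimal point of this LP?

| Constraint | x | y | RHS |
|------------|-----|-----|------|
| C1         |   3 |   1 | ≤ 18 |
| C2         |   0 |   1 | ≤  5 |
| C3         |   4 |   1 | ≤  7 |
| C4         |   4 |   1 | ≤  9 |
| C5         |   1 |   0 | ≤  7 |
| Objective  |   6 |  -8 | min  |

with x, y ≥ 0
Optimal: x = 0, y = 5
Binding: C2, x ≥ 0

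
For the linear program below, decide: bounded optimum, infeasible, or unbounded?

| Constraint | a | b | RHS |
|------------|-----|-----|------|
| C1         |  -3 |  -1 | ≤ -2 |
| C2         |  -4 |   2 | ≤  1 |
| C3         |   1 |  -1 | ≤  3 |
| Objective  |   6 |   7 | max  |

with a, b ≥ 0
Feasible point: (1, 0) satisfies every constraint, so the LP is feasible.
Direction d = (1, 1): for each constraint row a, a·d ≤ 0 —
  (-3)(1) + (-1)(1) = -4 ≤ 0
  (-4)(1) + (2)(1) = -2 ≤ 0
  (1)(1) + (-1)(1) = 0 ≤ 0
and d ≥ 0, so (1, 0) + t·d stays feasible for every t ≥ 0. Along this ray z = 6a + 7b changes by 13 per unit t, so z → +∞.

Unbounded — the objective can increase without bound over the feasible region.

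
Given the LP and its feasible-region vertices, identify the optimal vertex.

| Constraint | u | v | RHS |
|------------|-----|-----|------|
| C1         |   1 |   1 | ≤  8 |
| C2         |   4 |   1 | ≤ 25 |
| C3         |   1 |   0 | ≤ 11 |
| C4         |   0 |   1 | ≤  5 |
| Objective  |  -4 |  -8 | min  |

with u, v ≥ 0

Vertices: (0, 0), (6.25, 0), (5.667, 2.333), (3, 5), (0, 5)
Evaluating z = -4u - 8v at each vertex:
  (0, 0): z = 0
  (6.25, 0): z = -25
  (5.667, 2.333): z = -41.33
  (3, 5): z = -52
  (0, 5): z = -40

The smallest value is z = -52, attained at (3, 5).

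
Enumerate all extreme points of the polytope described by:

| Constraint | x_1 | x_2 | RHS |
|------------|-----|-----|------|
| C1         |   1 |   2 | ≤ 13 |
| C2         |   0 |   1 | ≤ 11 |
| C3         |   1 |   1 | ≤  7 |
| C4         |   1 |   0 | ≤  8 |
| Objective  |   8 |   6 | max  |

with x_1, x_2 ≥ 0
Each vertex is the intersection of two constraint boundaries that also satisfies all remaining constraints:
  x_1 = 0 and x_2 = 0 → (0, 0)
  x_1 + x_2 = 7 and x_2 = 0 → (7, 0)
  x_1 + 2x_2 = 13 and x_1 + x_2 = 7 → (1, 6)
  x_1 + 2x_2 = 13 and x_1 = 0 → (0, 6.5)

Vertices: (0, 0), (7, 0), (1, 6), (0, 6.5)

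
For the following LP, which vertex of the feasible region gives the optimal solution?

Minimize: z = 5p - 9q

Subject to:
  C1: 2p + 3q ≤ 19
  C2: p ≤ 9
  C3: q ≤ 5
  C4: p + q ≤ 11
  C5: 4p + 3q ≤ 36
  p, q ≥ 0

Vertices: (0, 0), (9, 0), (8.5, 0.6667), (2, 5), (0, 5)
(0, 5) with z = -45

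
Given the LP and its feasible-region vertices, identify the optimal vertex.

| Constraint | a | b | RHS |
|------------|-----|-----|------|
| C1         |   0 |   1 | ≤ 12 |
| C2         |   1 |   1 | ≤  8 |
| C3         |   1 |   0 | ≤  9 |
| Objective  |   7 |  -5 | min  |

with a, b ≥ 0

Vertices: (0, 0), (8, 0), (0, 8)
(0, 8) with z = -40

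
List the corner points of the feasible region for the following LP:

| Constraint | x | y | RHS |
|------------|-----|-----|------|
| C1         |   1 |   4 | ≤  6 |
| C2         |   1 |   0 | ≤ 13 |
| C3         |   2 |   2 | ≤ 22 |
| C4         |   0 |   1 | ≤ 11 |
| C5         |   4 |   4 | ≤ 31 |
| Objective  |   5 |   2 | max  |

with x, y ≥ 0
Each vertex is the intersection of two constraint boundaries that also satisfies all remaining constraints:
  x = 0 and y = 0 → (0, 0)
  x + 4y = 6 and y = 0 → (6, 0)
  x + 4y = 6 and x = 0 → (0, 1.5)

Vertices: (0, 0), (6, 0), (0, 1.5)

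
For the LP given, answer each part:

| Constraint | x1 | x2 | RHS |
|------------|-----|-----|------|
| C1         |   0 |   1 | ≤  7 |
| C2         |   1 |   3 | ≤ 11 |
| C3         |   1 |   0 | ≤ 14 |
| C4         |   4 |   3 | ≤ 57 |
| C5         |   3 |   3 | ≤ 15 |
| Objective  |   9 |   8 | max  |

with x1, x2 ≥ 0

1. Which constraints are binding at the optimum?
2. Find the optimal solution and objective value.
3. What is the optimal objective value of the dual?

1. C5, x2 ≥ 0
2. x1 = 5, x2 = 0, z = 45
3. 45 (by strong duality, equal to the primal optimum)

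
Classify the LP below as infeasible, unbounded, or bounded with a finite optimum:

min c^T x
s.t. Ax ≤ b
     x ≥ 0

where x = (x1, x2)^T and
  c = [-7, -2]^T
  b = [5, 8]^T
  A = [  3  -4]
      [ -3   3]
Feasible point: (0, 0) satisfies every constraint, so the LP is feasible.
Direction d = (1, 1): for each constraint row a, a·d ≤ 0 —
  (3)(1) + (-4)(1) = -1 ≤ 0
  (-3)(1) + (3)(1) = 0 ≤ 0
and d ≥ 0, so (0, 0) + t·d stays feasible for every t ≥ 0. Along this ray z = -7x1 - 2x2 changes by -9 per unit t, so z → −∞.

Unbounded — the objective can decrease without bound over the feasible region.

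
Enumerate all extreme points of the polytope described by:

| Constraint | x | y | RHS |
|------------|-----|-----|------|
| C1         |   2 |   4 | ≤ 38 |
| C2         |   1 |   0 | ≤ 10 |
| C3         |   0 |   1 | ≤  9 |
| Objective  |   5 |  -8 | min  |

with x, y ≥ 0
Each vertex is the intersection of two constraint boundaries that also satisfies all remaining constraints:
  x = 0 and y = 0 → (0, 0)
  x = 10 and y = 0 → (10, 0)
  2x + 4y = 38 and x = 10 → (10, 4.5)
  2x + 4y = 38 and y = 9 → (1, 9)
  y = 9 and x = 0 → (0, 9)

Vertices: (0, 0), (10, 0), (10, 4.5), (1, 9), (0, 9)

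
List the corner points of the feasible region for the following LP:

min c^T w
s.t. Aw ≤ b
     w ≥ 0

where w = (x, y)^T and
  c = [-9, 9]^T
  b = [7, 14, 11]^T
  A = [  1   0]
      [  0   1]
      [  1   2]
Each vertex is the intersection of two constraint boundaries that also satisfies all remaining constraints:
  x = 0 and y = 0 → (0, 0)
  x = 7 and y = 0 → (7, 0)
  x = 7 and x + 2y = 11 → (7, 2)
  x + 2y = 11 and x = 0 → (0, 5.5)

Vertices: (0, 0), (7, 0), (7, 2), (0, 5.5)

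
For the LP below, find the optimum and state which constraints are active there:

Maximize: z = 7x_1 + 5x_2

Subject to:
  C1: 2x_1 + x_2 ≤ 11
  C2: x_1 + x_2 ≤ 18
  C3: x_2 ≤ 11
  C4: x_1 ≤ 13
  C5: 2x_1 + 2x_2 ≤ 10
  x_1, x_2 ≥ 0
Optimal: x_1 = 5, x_2 = 0
Binding: C5, x_2 ≥ 0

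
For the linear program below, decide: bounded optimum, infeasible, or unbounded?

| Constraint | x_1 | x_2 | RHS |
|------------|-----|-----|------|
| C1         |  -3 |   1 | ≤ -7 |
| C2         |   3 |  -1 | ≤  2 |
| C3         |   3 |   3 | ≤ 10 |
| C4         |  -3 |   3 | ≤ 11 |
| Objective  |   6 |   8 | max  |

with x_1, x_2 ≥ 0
C2 requires 3x_1 - x_2 ≤ 2, while C1 (-3x_1 + x_2 ≤ -7) is equivalent to 3x_1 - x_2 ≥ 7. Together they would need 7 ≤ 3x_1 - x_2 ≤ 2, which is impossible since 7 > 2. No point satisfies all constraints.

Infeasible: no point satisfies all constraints simultaneously.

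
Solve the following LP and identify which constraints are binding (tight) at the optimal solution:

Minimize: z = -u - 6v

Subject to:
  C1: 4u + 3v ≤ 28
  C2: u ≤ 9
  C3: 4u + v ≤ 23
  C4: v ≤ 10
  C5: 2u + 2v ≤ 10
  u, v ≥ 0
Optimal: u = 0, v = 5
Slack at optimum:
  C1: slack = 13
  C2: slack = 9
  C3: slack = 18
  C4: slack = 5
  C5: slack = 0 (binding)
  u ≥ 0: u = 0 (binding)
  v ≥ 0: v = 5
Binding constraints: C5, u ≥ 0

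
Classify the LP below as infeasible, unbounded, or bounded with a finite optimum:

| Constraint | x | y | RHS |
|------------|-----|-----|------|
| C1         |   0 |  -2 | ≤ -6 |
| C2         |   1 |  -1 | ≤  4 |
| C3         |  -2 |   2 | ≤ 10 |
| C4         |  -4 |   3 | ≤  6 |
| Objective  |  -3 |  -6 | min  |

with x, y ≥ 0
Feasible point: (1, 3) satisfies every constraint, so the LP is feasible.
Direction d = (1, 1): for each constraint row a, a·d ≤ 0 —
  (0)(1) + (-2)(1) = -2 ≤ 0
  (1)(1) + (-1)(1) = 0 ≤ 0
  (-2)(1) + (2)(1) = 0 ≤ 0
  (-4)(1) + (3)(1) = -1 ≤ 0
and d ≥ 0, so (1, 3) + t·d stays feasible for every t ≥ 0. Along this ray z = -3x - 6y changes by -9 per unit t, so z → −∞.

The LP is unbounded; z can be made arbitrarily small.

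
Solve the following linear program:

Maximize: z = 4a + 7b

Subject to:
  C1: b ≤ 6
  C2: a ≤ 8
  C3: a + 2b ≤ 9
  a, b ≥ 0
Each vertex is the intersection of two constraint boundaries that also satisfies all remaining constraints:
  a = 0 and b = 0 → (0, 0)
  a = 8 and b = 0 → (8, 0)
  a = 8 and a + 2b = 9 → (8, 0.5)
  a + 2b = 9 and a = 0 → (0, 4.5)

Evaluating z = 4a + 7b at each vertex:
  (0, 0): z = 0
  (8, 0): z = 32
  (8, 0.5): z = 35.5
  (0, 4.5): z = 31.5

The maximum is at (8, 0.5) with z = 35.5.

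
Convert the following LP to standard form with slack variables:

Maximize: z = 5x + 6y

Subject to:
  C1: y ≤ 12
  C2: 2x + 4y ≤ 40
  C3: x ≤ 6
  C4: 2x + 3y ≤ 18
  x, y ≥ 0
max z = 5x + 6y

s.t.
  y + s1 = 12
  2x + 4y + s2 = 40
  x + s3 = 6
  2x + 3y + s4 = 18
  x, y, s1, s2, s3, s4 ≥ 0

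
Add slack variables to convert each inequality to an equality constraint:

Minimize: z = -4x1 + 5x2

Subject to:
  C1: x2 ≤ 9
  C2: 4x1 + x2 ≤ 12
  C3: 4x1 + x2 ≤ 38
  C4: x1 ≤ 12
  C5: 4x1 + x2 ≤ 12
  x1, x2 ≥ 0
min z = -4x1 + 5x2

s.t.
  x2 + s1 = 9
  4x1 + x2 + s2 = 12
  4x1 + x2 + s3 = 38
  x1 + s4 = 12
  4x1 + x2 + s5 = 12
  x1, x2, s1, s2, s3, s4, s5 ≥ 0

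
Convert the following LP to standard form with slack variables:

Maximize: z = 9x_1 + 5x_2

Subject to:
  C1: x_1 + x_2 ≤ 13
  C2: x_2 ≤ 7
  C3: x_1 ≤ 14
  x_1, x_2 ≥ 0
max z = 9x_1 + 5x_2

s.t.
  x_1 + x_2 + s1 = 13
  x_2 + s2 = 7
  x_1 + s3 = 14
  x_1, x_2, s1, s2, s3 ≥ 0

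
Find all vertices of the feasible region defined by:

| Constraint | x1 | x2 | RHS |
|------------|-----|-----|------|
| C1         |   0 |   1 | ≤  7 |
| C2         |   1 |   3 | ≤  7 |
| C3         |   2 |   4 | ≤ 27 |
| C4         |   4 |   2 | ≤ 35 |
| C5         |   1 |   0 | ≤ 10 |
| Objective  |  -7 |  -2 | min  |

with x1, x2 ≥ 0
Each vertex is the intersection of two constraint boundaries that also satisfies all remaining constraints:
  x1 = 0 and x2 = 0 → (0, 0)
  x1 + 3x2 = 7 and x2 = 0 → (7, 0)
  x1 + 3x2 = 7 and x1 = 0 → (0, 2.333)

Vertices: (0, 0), (7, 0), (0, 2.333)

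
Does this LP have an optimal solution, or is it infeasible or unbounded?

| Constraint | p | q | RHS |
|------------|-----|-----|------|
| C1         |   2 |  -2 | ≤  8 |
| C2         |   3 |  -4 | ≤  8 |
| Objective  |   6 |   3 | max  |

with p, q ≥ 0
Feasible point: (0, 0) satisfies every constraint, so the LP is feasible.
Direction d = (0, 1): for each constraint row a, a·d ≤ 0 —
  (2)(0) + (-2)(1) = -2 ≤ 0
  (3)(0) + (-4)(1) = -4 ≤ 0
and d ≥ 0, so (0, 0) + t·d stays feasible for every t ≥ 0. Along this ray z = 6p + 3q changes by 3 per unit t, so z → +∞.

The LP is unbounded; z can be made arbitrarily large.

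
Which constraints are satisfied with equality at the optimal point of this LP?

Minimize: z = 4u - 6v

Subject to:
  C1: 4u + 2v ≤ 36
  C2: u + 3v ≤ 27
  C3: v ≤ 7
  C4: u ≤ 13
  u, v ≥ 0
Optimal: u = 0, v = 7
Binding: C3, u ≥ 0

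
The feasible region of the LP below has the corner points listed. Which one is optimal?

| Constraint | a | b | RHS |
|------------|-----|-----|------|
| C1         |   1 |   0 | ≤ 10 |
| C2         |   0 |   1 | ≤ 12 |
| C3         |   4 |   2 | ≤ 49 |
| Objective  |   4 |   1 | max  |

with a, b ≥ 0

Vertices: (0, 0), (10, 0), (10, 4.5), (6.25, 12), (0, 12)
(10, 4.5) with z = 44.5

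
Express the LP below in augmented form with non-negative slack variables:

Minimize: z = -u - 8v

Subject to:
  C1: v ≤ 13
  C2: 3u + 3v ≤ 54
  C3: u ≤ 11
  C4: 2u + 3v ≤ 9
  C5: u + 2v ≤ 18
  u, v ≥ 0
min z = -u - 8v

s.t.
  v + s1 = 13
  3u + 3v + s2 = 54
  u + s3 = 11
  2u + 3v + s4 = 9
  u + 2v + s5 = 18
  u, v, s1, s2, s3, s4, s5 ≥ 0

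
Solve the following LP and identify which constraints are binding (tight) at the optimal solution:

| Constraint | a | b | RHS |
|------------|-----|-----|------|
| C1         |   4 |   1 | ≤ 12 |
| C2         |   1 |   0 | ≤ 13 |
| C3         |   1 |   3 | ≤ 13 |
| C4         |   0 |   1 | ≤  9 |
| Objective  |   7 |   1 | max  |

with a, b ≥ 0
Optimal: a = 3, b = 0
Slack at optimum:
  C1: slack = 0 (binding)
  C2: slack = 10
  C3: slack = 10
  C4: slack = 9
  a ≥ 0: a = 3
  b ≥ 0: b = 0 (binding)
Binding constraints: C1, b ≥ 0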